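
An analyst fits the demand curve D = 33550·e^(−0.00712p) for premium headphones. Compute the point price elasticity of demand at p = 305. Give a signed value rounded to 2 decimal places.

dD/dp = −0.00712·D = -27.2307. At p = 305, D = 3824.53.
Ed = (dD/dp)·(p/D) = (-27.2307) × (305/3824.53) = -2.1716

-2.17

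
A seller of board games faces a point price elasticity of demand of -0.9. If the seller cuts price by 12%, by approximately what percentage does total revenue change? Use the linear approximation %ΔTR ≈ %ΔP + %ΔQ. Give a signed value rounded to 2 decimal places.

-1.20%

%ΔQ ≈ Ed × %ΔP = (-0.9) × (-12%) = +10.8000%
%ΔTR ≈ %ΔP + %ΔQ = (-12%) + (+10.8000%) = -1.2000%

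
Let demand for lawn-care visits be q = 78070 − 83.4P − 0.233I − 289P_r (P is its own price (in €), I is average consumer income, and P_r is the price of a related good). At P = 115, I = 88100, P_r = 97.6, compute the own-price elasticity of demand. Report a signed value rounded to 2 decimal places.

-0.49

At the given values, q = 78070 − 83.4(115) − 0.233(88100) − 289(97.6) = 19745.3.
∂q/∂P = −83.4.
E = (-83.4) × (115/19745.3) = -0.4857…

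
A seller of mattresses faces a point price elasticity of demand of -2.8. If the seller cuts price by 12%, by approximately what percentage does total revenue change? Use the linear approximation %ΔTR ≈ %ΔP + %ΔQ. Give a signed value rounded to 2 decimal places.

+21.60%

%ΔQ ≈ Ed × %ΔP = (-2.8) × (-12%) = +33.6000%
%ΔTR ≈ %ΔP + %ΔQ = (-12%) + (+33.6000%) = +21.6000%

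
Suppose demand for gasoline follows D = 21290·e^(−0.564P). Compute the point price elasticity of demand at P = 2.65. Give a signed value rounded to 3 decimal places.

dD/dP = −0.564·D = -2693.76. At P = 2.65, D = 4776.16.
Ed = (dD/dP)·(P/D) = (-2693.76) × (2.65/4776.16) = -1.4946

-1.495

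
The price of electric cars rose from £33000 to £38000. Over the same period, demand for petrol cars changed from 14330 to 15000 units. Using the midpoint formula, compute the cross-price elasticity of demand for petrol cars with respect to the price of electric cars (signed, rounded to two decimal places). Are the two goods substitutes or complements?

0.32; substitutes

%ΔQ_{petrol cars} = (15000 − 14330)/avg = 670/14665 = 0.045687…
%ΔP_{electric cars} = (38000 − 33000)/avg = 5000/35500 = 0.140845…
E_cross = (670/14665) / (5000/35500) = 0.3243…
E_cross > 0 ⇒ the goods are substitutes.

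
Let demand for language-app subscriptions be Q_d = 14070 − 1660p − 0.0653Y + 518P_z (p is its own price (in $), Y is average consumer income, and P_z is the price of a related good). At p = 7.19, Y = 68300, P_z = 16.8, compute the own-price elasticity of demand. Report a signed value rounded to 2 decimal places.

-1.87

At the given values, Q_d = 14070 − 1660(7.19) − 0.0653(68300) + 518(16.8) = 6377.01.
∂Q_d/∂p = −1660.
E = (-1660) × (7.19/6377.01) = -1.8716…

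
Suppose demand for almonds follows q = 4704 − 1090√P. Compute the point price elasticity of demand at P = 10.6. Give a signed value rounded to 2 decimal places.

dq/dP = −1090/(2√P) = -167.395. At P = 10.6, q = 1155.22.
Ed = (dq/dP)·(P/q) = (-167.395) × (10.6/1155.22) = -1.5359…

-1.54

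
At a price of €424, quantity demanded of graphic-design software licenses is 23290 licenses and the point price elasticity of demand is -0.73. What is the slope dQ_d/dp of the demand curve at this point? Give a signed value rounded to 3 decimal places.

Ed = (dQ_d/dp)·(p/Q_d) ⇒ dQ_d/dp = Ed·Q_d/p = (-0.73)·23290/424 = -40.09834…

-40.098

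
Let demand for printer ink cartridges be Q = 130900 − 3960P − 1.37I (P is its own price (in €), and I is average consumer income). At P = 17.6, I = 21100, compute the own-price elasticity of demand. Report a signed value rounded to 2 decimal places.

At the given values, Q = 130900 − 3960(17.6) − 1.37(21100) = 32297.
∂Q/∂P = −3960.
E = (-3960) × (17.6/32297) = -2.1579…

-2.16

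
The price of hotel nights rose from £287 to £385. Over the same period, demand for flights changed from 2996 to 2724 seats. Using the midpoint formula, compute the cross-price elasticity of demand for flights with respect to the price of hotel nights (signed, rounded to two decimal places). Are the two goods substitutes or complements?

%ΔQ_{flights} = (2724 − 2996)/avg = -272/2860 = -0.095104…
%ΔP_{hotel nights} = (385 − 287)/avg = 98/336 = 0.291666…
E_cross = (-272/2860) / (98/336) = -0.3260…
E_cross < 0 ⇒ the goods are complements.

-0.33; complements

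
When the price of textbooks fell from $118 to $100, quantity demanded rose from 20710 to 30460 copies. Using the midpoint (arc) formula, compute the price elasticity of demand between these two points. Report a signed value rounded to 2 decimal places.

%ΔQ = (30460 − 20710) / [(20710 + 30460)/2] = 9750/25585 = 0.381082…
%ΔP = (100 − 118) / [(118 + 100)/2] = -18/109 = -0.165137…
Arc Ed = %ΔQ / %ΔP = (9750/25585) / (-18/109) = -2.3076…

-2.31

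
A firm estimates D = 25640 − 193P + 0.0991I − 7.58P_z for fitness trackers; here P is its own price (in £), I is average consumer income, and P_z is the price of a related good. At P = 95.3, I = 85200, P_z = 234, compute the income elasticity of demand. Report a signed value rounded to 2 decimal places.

At the given values, D = 25640 − 193(95.3) + 0.0991(85200) − 7.58(234) = 13916.7.
∂D/∂I = 0.0991.
E = (0.0991) × (85200/13916.7) = 0.6067…

0.61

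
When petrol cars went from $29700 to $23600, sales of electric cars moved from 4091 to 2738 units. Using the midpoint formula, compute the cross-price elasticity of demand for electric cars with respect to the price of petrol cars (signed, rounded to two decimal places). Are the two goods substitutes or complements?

1.73; substitutes

%ΔQ_{electric cars} = (2738 − 4091)/avg = -1353/3414.5 = -0.396251…
%ΔP_{petrol cars} = (23600 − 29700)/avg = -6100/26650 = -0.228893…
E_cross = (-1353/3414.5) / (-6100/26650) = 1.7311…
E_cross > 0 ⇒ the goods are substitutes.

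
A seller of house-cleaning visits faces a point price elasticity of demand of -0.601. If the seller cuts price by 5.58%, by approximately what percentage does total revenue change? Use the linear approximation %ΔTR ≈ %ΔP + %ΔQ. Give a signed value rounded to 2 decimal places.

-2.23%

%ΔQ ≈ Ed × %ΔP = (-0.601) × (-5.58%) = +3.3536%
%ΔTR ≈ %ΔP + %ΔQ = (-5.58%) + (+3.3536%) = -2.2264%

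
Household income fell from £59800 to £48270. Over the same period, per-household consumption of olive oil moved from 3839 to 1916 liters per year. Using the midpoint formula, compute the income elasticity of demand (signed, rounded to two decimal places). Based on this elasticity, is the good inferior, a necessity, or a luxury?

3.13; luxury

%ΔQ = (1916 − 3839)/[( 3839 + 1916)/2] = -1923/2877.5 = -0.668288…
%ΔIncome = (48270 − 59800)/[( 59800 + 48270)/2] = -11530/54035 = -0.213380…
E_income = (-1923/2877.5) / (-11530/54035) = 3.1319…
E_income > 1 ⇒ normal good, luxury.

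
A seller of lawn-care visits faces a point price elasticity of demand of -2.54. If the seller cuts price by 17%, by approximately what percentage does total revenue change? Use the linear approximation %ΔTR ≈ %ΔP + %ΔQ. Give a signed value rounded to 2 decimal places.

%ΔQ ≈ Ed × %ΔP = (-2.54) × (-17%) = +43.1800%
%ΔTR ≈ %ΔP + %ΔQ = (-17%) + (+43.1800%) = +26.1800%

+26.18%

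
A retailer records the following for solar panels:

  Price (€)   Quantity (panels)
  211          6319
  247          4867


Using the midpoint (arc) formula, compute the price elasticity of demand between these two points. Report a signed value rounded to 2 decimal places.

-1.65

%ΔQ = (4867 − 6319) / [(6319 + 4867)/2] = -1452/5593 = -0.259610…
%ΔP = (247 − 211) / [(211 + 247)/2] = 36/229 = 0.157205…
Arc Ed = %ΔQ / %ΔP = (-1452/5593) / (36/229) = -1.6514…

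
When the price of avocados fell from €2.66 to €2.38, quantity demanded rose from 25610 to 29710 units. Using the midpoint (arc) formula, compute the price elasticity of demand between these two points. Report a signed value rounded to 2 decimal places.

-1.33

%ΔQ = (29710 − 25610) / [(25610 + 29710)/2] = 4100/27660 = 0.148228…
%ΔP = (2.38 − 2.66) / [(2.66 + 2.38)/2] = -0.28/2.52 = -0.111111…
Arc Ed = %ΔQ / %ΔP = (4100/27660) / (-0.28/2.52) = -1.3340…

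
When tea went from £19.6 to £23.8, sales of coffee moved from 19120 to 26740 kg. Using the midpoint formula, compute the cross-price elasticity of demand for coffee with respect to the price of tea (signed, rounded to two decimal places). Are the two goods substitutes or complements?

%ΔQ_{coffee} = (26740 − 19120)/avg = 7620/22930 = 0.332315…
%ΔP_{tea} = (23.8 − 19.6)/avg = 4.2/21.7 = 0.193548…
E_cross = (7620/22930) / (4.2/21.7) = 1.7169…
E_cross > 0 ⇒ the goods are substitutes.

1.72; substitutes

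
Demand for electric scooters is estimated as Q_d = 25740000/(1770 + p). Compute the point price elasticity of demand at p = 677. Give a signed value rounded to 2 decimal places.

-0.28

dQ_d/dp = −25740000/(1770 + p)² = -4.29873. At p = 677, Q_d = 10519.
Ed = (dQ_d/dp)·(p/Q_d) = (-4.29873) × (677/10519) = -0.2766…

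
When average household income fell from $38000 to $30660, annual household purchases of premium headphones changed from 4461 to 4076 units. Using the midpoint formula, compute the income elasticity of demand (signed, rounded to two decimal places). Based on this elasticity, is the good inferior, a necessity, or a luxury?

0.42; necessity

%ΔQ = (4076 − 4461)/[( 4461 + 4076)/2] = -385/4268.5 = -0.090195…
%ΔIncome = (30660 − 38000)/[( 38000 + 30660)/2] = -7340/34330 = -0.213807…
E_income = (-385/4268.5) / (-7340/34330) = 0.4218…
0 < E_income < 1 ⇒ normal good, necessity.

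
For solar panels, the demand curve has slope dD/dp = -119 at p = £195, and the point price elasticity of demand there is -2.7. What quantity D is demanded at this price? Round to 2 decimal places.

8594.44

Ed = (dD/dp)·(p/D) ⇒ D = (dD/dp)·p/Ed = (-119)·195/(-2.7) = 8594.4444…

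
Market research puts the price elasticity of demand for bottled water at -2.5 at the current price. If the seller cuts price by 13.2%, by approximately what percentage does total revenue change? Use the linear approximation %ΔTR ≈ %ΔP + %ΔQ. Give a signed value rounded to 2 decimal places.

%ΔQ ≈ Ed × %ΔP = (-2.5) × (-13.2%) = +33.0000%
%ΔTR ≈ %ΔP + %ΔQ = (-13.2%) + (+33.0000%) = +19.8000%

+19.80%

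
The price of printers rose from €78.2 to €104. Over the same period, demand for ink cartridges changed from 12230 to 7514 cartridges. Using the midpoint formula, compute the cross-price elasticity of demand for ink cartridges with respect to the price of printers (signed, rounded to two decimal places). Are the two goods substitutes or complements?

-1.69; complements

%ΔQ_{ink cartridges} = (7514 − 12230)/avg = -4716/9872 = -0.477714…
%ΔP_{printers} = (104 − 78.2)/avg = 25.8/91.1 = 0.283205…
E_cross = (-4716/9872) / (25.8/91.1) = -1.6868…
E_cross < 0 ⇒ the goods are complements.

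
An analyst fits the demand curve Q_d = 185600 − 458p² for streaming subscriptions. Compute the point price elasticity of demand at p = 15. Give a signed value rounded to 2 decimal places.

dQ_d/dp = −2·458·p = -13740. At p = 15, Q_d = 82550.
Ed = (dQ_d/dp)·(p/Q_d) = (-13740) × (15/82550) = -2.4966…

-2.50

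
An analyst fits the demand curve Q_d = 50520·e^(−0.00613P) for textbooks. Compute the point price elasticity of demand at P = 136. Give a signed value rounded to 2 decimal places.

dQ_d/dP = −0.00613·Q_d = -134.543. At P = 136, Q_d = 21948.3.
Ed = (dQ_d/dP)·(P/Q_d) = (-134.543) × (136/21948.3) = -0.8336…

-0.83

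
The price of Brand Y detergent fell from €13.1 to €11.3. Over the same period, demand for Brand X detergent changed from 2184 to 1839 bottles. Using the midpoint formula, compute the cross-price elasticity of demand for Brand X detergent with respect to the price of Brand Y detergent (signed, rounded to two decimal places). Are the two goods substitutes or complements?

1.16; substitutes

%ΔQ_{Brand X detergent} = (1839 − 2184)/avg = -345/2011.5 = -0.171513…
%ΔP_{Brand Y detergent} = (11.3 − 13.1)/avg = -1.8/12.2 = -0.147540…
E_cross = (-345/2011.5) / (-1.8/12.2) = 1.1624…
E_cross > 0 ⇒ the goods are substitutes.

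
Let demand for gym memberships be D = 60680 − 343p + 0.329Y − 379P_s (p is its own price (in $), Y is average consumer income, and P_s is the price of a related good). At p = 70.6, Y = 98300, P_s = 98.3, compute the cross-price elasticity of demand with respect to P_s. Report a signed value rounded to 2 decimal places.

At the given values, D = 60680 − 343(70.6) + 0.329(98300) − 379(98.3) = 31549.2.
∂D/∂P_s = -379.
E = (-379) × (98.3/31549.2) = -1.1808…

-1.18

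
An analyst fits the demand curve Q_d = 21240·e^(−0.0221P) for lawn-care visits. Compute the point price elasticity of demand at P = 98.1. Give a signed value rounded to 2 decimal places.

dQ_d/dP = −0.0221·Q_d = -53.7022. At P = 98.1, Q_d = 2429.96.
Ed = (dQ_d/dP)·(P/Q_d) = (-53.7022) × (98.1/2429.96) = -2.1680…

-2.17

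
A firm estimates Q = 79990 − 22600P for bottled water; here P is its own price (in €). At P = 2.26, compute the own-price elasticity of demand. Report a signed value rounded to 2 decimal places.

At the given values, Q = 79990 − 22600(2.26) = 28914.
∂Q/∂P = −22600.
E = (-22600) × (2.26/28914) = -1.7664…

-1.77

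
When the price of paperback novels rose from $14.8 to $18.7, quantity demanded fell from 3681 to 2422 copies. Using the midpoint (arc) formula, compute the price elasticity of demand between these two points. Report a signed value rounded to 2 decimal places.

%ΔQ = (2422 − 3681) / [(3681 + 2422)/2] = -1259/3051.5 = -0.412583…
%ΔP = (18.7 − 14.8) / [(14.8 + 18.7)/2] = 3.9/16.75 = 0.232835…
Arc Ed = %ΔQ / %ΔP = (-1259/3051.5) / (3.9/16.75) = -1.7719…

-1.77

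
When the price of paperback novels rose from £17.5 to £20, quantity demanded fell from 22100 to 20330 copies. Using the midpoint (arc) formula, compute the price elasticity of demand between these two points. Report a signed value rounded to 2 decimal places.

-0.63

%ΔQ = (20330 − 22100) / [(22100 + 20330)/2] = -1770/21215 = -0.083431…
%ΔP = (20 − 17.5) / [(17.5 + 20)/2] = 2.5/18.75 = 0.133333…
Arc Ed = %ΔQ / %ΔP = (-1770/21215) / (2.5/18.75) = -0.6257…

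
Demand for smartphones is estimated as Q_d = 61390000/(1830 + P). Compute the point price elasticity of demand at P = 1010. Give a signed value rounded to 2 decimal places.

dQ_d/dP = −61390000/(1830 + P)² = -7.61134. At P = 1010, Q_d = 21616.2.
Ed = (dQ_d/dP)·(P/Q_d) = (-7.61134) × (1010/21616.2) = -0.3556…

-0.36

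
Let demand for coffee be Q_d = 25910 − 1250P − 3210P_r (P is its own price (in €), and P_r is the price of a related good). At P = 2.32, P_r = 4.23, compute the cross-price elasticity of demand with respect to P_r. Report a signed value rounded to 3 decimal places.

At the given values, Q_d = 25910 − 1250(2.32) − 3210(4.23) = 9431.7.
∂Q_d/∂P_r = -3210.
E = (-3210) × (4.23/9431.7) = -1.43964…

-1.440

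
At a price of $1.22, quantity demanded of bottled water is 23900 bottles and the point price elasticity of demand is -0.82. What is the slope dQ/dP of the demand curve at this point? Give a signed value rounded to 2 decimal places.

-16063.93

Ed = (dQ/dP)·(P/Q) ⇒ dQ/dP = Ed·Q/P = (-0.82)·23900/1.22 = -16063.9344…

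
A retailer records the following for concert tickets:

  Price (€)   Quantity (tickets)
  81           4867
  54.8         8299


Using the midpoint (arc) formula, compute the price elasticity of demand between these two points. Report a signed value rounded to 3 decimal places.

%ΔQ = (8299 − 4867) / [(4867 + 8299)/2] = 3432/6583 = 0.521342…
%ΔP = (54.8 − 81) / [(81 + 54.8)/2] = -26.2/67.9 = -0.385861…
Arc Ed = %ΔQ / %ΔP = (3432/6583) / (-26.2/67.9) = -1.35111…

-1.351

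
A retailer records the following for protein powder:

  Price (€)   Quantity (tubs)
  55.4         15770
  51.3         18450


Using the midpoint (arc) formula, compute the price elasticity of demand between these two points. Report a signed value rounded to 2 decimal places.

-2.04

%ΔQ = (18450 − 15770) / [(15770 + 18450)/2] = 2680/17110 = 0.156633…
%ΔP = (51.3 − 55.4) / [(55.4 + 51.3)/2] = -4.1/53.35 = -0.076850…
Arc Ed = %ΔQ / %ΔP = (2680/17110) / (-4.1/53.35) = -2.0381…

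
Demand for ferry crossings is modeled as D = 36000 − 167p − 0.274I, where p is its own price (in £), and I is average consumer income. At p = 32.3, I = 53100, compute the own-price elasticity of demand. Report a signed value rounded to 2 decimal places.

-0.34

At the given values, D = 36000 − 167(32.3) − 0.274(53100) = 16056.5.
∂D/∂p = −167.
E = (-167) × (32.3/16056.5) = -0.3359…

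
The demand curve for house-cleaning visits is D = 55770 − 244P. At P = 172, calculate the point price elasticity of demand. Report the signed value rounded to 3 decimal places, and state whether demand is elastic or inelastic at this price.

dD/dP = −244. At P = 172, D = 55770 − 244(172) = 13802.
Ed = (dD/dP)·(P/D) = −244 × (172/13802) = -3.04071…
|Ed| = 3.041 > 1, so demand is elastic.

-3.041; elastic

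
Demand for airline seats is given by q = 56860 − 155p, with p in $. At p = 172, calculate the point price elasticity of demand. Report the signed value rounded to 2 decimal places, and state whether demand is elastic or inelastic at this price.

-0.88; inelastic

dq/dp = −155. At p = 172, q = 56860 − 155(172) = 30200.
Ed = (dq/dp)·(p/q) = −155 × (172/30200) = -0.8827…
|Ed| = 0.88 < 1, so demand is inelastic.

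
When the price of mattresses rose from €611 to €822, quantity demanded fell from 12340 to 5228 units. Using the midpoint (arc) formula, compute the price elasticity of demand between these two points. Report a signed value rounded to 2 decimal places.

-2.75

%ΔQ = (5228 − 12340) / [(12340 + 5228)/2] = -7112/8784 = -0.809653…
%ΔP = (822 − 611) / [(611 + 822)/2] = 211/716.5 = 0.294487…
Arc Ed = %ΔQ / %ΔP = (-7112/8784) / (211/716.5) = -2.7493…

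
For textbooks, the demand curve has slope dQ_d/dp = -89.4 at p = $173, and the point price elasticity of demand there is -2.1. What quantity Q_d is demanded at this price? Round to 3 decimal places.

7364.857

Ed = (dQ_d/dp)·(p/Q_d) ⇒ Q_d = (dQ_d/dp)·p/Ed = (-89.4)·173/(-2.1) = 7364.85714…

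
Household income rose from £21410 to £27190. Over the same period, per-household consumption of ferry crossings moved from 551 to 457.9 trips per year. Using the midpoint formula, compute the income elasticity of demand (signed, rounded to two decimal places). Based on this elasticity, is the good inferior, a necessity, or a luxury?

%ΔQ = (457.9 − 551)/[( 551 + 457.9)/2] = -93.1/504.45 = -0.184557…
%ΔIncome = (27190 − 21410)/[( 21410 + 27190)/2] = 5780/24300 = 0.237860…
E_income = (-93.1/504.45) / (5780/24300) = -0.7759…
E_income < 0 ⇒ inferior good.

-0.78; inferior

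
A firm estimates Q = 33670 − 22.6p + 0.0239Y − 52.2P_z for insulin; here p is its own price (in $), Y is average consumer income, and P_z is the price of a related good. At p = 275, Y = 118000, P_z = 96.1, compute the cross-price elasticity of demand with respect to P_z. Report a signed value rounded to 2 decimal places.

At the given values, Q = 33670 − 22.6(275) + 0.0239(118000) − 52.2(96.1) = 25258.78.
∂Q/∂P_z = -52.2.
E = (-52.2) × (96.1/25258.78) = -0.1986…

-0.20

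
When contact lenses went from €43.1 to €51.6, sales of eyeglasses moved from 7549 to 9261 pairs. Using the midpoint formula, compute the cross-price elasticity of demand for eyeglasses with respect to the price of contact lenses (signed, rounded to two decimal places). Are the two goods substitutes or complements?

%ΔQ_{eyeglasses} = (9261 − 7549)/avg = 1712/8405 = 0.203688…
%ΔP_{contact lenses} = (51.6 − 43.1)/avg = 8.5/47.35 = 0.179514…
E_cross = (1712/8405) / (8.5/47.35) = 1.1346…
E_cross > 0 ⇒ the goods are substitutes.

1.13; substitutes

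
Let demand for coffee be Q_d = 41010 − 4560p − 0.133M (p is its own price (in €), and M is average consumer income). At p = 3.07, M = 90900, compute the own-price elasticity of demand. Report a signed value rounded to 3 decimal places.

At the given values, Q_d = 41010 − 4560(3.07) − 0.133(90900) = 14921.1.
∂Q_d/∂p = −4560.
E = (-4560) × (3.07/14921.1) = -0.93821…

-0.938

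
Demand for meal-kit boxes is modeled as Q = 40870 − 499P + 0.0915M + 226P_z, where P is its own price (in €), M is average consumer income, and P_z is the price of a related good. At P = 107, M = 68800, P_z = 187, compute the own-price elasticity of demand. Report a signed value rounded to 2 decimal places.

-1.48

At the given values, Q = 40870 − 499(107) + 0.0915(68800) + 226(187) = 36034.2.
∂Q/∂P = −499.
E = (-499) × (107/36034.2) = -1.4817…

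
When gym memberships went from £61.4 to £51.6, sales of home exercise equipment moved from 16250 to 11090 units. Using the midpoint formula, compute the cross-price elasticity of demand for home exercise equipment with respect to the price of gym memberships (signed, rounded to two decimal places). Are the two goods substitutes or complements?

%ΔQ_{home exercise equipment} = (11090 − 16250)/avg = -5160/13670 = -0.377468…
%ΔP_{gym memberships} = (51.6 − 61.4)/avg = -9.8/56.5 = -0.173451…
E_cross = (-5160/13670) / (-9.8/56.5) = 2.1762…
E_cross > 0 ⇒ the goods are substitutes.

2.18; substitutes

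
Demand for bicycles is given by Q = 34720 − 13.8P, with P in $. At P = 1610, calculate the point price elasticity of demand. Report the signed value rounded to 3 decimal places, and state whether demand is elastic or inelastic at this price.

-1.777; elastic

dQ/dP = −13.8. At P = 1610, Q = 34720 − 13.8(1610) = 12502.
Ed = (dQ/dP)·(P/Q) = −13.8 × (1610/12502) = -1.77715…
|Ed| = 1.777 > 1, so demand is elastic.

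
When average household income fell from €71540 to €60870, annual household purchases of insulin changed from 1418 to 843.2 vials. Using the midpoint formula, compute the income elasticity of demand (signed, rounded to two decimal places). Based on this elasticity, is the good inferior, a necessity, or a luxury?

3.15; luxury

%ΔQ = (843.2 − 1418)/[( 1418 + 843.2)/2] = -574.8/1130.6 = -0.508402…
%ΔIncome = (60870 − 71540)/[( 71540 + 60870)/2] = -10670/66205 = -0.161166…
E_income = (-574.8/1130.6) / (-10670/66205) = 3.1545…
E_income > 1 ⇒ normal good, luxury.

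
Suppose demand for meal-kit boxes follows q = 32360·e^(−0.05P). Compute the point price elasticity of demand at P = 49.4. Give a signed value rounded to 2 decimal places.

dq/dP = −0.05·q = -136.858. At P = 49.4, q = 2737.17.
Ed = (dq/dP)·(P/q) = (-136.858) × (49.4/2737.17) = -2.47

-2.47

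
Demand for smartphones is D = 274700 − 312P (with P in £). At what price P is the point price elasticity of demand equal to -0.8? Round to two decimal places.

391.31

Ed = −312P/(274700 − 312P). Set this equal to -0.8:
312P = 0.8·(274700 − 312P) ⇒ 312P(1 + 0.8) = 0.8·274700
P = 0.8·274700 / (312·1.8) = 391.3105…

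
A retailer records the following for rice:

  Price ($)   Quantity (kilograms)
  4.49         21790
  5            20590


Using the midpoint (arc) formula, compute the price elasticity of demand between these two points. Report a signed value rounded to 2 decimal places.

%ΔQ = (20590 − 21790) / [(21790 + 20590)/2] = -1200/21190 = -0.056630…
%ΔP = (5 − 4.49) / [(4.49 + 5)/2] = 0.51/4.745 = 0.107481…
Arc Ed = %ΔQ / %ΔP = (-1200/21190) / (0.51/4.745) = -0.5268…

-0.53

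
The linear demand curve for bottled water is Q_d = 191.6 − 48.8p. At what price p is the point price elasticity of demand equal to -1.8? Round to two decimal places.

Ed = −48.8p/(191.6 − 48.8p). Set this equal to -1.8:
48.8p = 1.8·(191.6 − 48.8p) ⇒ 48.8p(1 + 1.8) = 1.8·191.6
p = 1.8·191.6 / (48.8·2.8) = 2.5240…

2.52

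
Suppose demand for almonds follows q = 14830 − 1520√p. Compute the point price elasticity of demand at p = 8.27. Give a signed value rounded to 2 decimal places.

dq/dp = −1520/(2√p) = -264.278. At p = 8.27, q = 10458.8.
Ed = (dq/dp)·(p/q) = (-264.278) × (8.27/10458.8) = -0.2089…

-0.21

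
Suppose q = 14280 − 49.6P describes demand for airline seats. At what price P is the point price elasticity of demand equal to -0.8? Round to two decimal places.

127.96

Ed = −49.6P/(14280 − 49.6P). Set this equal to -0.8:
49.6P = 0.8·(14280 − 49.6P) ⇒ 49.6P(1 + 0.8) = 0.8·14280
P = 0.8·14280 / (49.6·1.8) = 127.9569…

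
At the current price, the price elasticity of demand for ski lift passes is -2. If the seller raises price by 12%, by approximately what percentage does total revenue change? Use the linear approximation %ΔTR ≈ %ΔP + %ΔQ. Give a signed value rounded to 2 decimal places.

-12.00%

%ΔQ ≈ Ed × %ΔP = (-2) × (+12%) = -24.0000%
%ΔTR ≈ %ΔP + %ΔQ = (+12%) + (-24.0000%) = -12.0000%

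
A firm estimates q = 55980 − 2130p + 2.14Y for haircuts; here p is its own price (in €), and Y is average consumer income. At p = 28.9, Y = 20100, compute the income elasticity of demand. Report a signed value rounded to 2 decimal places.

At the given values, q = 55980 − 2130(28.9) + 2.14(20100) = 37437.
∂q/∂Y = 2.14.
E = (2.14) × (20100/37437) = 1.1489…

1.15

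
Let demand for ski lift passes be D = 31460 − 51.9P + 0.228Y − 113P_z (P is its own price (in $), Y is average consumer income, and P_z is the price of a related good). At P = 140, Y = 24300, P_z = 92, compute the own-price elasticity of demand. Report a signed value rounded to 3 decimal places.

-0.376

At the given values, D = 31460 − 51.9(140) + 0.228(24300) − 113(92) = 19338.4.
∂D/∂P = −51.9.
E = (-51.9) × (140/19338.4) = -0.37572…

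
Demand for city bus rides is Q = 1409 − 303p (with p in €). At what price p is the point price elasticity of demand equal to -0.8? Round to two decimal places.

Ed = −303p/(1409 − 303p). Set this equal to -0.8:
303p = 0.8·(1409 − 303p) ⇒ 303p(1 + 0.8) = 0.8·1409
p = 0.8·1409 / (303·1.8) = 2.0667…

2.07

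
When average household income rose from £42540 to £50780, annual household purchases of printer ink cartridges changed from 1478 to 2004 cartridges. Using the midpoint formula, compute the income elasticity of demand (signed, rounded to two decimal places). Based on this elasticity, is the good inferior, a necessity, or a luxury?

1.71; luxury

%ΔQ = (2004 − 1478)/[( 1478 + 2004)/2] = 526/1741 = 0.302125…
%ΔIncome = (50780 − 42540)/[( 42540 + 50780)/2] = 8240/46660 = 0.176596…
E_income = (526/1741) / (8240/46660) = 1.7108…
E_income > 1 ⇒ normal good, luxury.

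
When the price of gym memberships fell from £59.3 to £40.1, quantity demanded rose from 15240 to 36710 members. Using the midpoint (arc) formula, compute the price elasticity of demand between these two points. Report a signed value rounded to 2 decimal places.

%ΔQ = (36710 − 15240) / [(15240 + 36710)/2] = 21470/25975 = 0.826564…
%ΔP = (40.1 − 59.3) / [(59.3 + 40.1)/2] = -19.2/49.7 = -0.386317…
Arc Ed = %ΔQ / %ΔP = (21470/25975) / (-19.2/49.7) = -2.1395…

-2.14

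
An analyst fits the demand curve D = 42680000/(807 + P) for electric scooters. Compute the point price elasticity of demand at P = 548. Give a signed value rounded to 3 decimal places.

-0.404

dD/dP = −42680000/(807 + P)² = -23.2459. At P = 548, D = 31498.2.
Ed = (dD/dP)·(P/D) = (-23.2459) × (548/31498.2) = -0.40442…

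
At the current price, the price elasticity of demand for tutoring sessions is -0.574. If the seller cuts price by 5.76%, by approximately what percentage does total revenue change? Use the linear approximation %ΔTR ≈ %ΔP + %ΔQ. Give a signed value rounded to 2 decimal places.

%ΔQ ≈ Ed × %ΔP = (-0.574) × (-5.76%) = +3.3062%
%ΔTR ≈ %ΔP + %ΔQ = (-5.76%) + (+3.3062%) = -2.4538%

-2.45%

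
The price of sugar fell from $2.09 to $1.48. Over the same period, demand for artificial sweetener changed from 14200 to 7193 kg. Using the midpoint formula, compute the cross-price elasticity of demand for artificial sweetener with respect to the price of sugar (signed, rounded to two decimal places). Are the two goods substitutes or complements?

%ΔQ_{artificial sweetener} = (7193 − 14200)/avg = -7007/10696.5 = -0.655074…
%ΔP_{sugar} = (1.48 − 2.09)/avg = -0.61/1.785 = -0.341736…
E_cross = (-7007/10696.5) / (-0.61/1.785) = 1.9168…
E_cross > 0 ⇒ the goods are substitutes.

1.92; substitutes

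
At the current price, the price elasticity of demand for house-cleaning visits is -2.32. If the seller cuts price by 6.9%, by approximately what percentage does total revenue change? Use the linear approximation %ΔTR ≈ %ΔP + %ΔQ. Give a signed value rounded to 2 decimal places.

+9.11%

%ΔQ ≈ Ed × %ΔP = (-2.32) × (-6.9%) = +16.0080%
%ΔTR ≈ %ΔP + %ΔQ = (-6.9%) + (+16.0080%) = +9.1080%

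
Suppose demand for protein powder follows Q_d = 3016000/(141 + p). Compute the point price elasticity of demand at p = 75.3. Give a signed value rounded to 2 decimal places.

dQ_d/dp = −3016000/(141 + p)² = -64.4642. At p = 75.3, Q_d = 13943.6.
Ed = (dQ_d/dp)·(p/Q_d) = (-64.4642) × (75.3/13943.6) = -0.3481…

-0.35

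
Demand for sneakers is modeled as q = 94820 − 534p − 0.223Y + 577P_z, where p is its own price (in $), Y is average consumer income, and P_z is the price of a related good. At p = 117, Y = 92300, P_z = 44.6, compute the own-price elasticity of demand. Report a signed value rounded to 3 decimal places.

At the given values, q = 94820 − 534(117) − 0.223(92300) + 577(44.6) = 37493.3.
∂q/∂p = −534.
E = (-534) × (117/37493.3) = -1.66637…

-1.666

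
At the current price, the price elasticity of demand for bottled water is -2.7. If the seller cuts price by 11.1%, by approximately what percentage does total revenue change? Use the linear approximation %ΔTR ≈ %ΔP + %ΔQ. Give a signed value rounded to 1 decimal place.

+18.9%

%ΔQ ≈ Ed × %ΔP = (-2.7) × (-11.1%) = +29.9700%
%ΔTR ≈ %ΔP + %ΔQ = (-11.1%) + (+29.9700%) = +18.8700%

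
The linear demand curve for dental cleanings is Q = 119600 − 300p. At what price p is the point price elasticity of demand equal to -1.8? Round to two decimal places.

Ed = −300p/(119600 − 300p). Set this equal to -1.8:
300p = 1.8·(119600 − 300p) ⇒ 300p(1 + 1.8) = 1.8·119600
p = 1.8·119600 / (300·2.8) = 256.2857…

256.29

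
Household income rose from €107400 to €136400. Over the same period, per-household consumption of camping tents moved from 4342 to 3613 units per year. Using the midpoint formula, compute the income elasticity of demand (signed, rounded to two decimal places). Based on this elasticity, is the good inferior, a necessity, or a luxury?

-0.77; inferior

%ΔQ = (3613 − 4342)/[( 4342 + 3613)/2] = -729/3977.5 = -0.183280…
%ΔIncome = (136400 − 107400)/[( 107400 + 136400)/2] = 29000/121900 = 0.237899…
E_income = (-729/3977.5) / (29000/121900) = -0.7704…
E_income < 0 ⇒ inferior good.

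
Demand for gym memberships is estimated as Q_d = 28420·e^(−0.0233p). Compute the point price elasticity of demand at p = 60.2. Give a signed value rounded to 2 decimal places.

-1.40

dQ_d/dp = −0.0233·Q_d = -162.859. At p = 60.2, Q_d = 6989.67.
Ed = (dQ_d/dp)·(p/Q_d) = (-162.859) × (60.2/6989.67) = -1.4026…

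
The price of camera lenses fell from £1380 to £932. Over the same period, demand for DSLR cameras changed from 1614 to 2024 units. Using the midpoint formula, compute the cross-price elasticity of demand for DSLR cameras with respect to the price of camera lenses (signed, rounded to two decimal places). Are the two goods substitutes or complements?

-0.58; complements

%ΔQ_{DSLR cameras} = (2024 − 1614)/avg = 410/1819 = 0.225398…
%ΔP_{camera lenses} = (932 − 1380)/avg = -448/1156 = -0.387543…
E_cross = (410/1819) / (-448/1156) = -0.5816…
E_cross < 0 ⇒ the goods are complements.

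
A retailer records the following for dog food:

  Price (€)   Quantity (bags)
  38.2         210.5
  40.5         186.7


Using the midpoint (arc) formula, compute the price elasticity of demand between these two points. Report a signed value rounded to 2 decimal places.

-2.05

%ΔQ = (186.7 − 210.5) / [(210.5 + 186.7)/2] = -23.8/198.6 = -0.119838…
%ΔP = (40.5 − 38.2) / [(38.2 + 40.5)/2] = 2.3/39.35 = 0.058449…
Arc Ed = %ΔQ / %ΔP = (-23.8/198.6) / (2.3/39.35) = -2.0502…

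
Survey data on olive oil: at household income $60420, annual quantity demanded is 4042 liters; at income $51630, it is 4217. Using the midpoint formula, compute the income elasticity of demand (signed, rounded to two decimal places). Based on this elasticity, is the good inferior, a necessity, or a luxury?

-0.27; inferior

%ΔQ = (4217 − 4042)/[( 4042 + 4217)/2] = 175/4129.5 = 0.042378…
%ΔIncome = (51630 − 60420)/[( 60420 + 51630)/2] = -8790/56025 = -0.156894…
E_income = (175/4129.5) / (-8790/56025) = -0.2701…
E_income < 0 ⇒ inferior good.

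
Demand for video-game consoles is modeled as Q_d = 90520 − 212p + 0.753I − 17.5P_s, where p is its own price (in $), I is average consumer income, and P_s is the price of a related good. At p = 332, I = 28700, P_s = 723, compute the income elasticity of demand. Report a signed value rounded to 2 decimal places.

At the given values, Q_d = 90520 − 212(332) + 0.753(28700) − 17.5(723) = 29094.6.
∂Q_d/∂I = 0.753.
E = (0.753) × (28700/29094.6) = 0.7427…

0.74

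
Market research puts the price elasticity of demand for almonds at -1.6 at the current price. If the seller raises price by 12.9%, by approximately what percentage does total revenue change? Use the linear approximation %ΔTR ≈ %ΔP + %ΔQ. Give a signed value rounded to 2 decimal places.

%ΔQ ≈ Ed × %ΔP = (-1.6) × (+12.9%) = -20.6400%
%ΔTR ≈ %ΔP + %ΔQ = (+12.9%) + (-20.6400%) = -7.7400%

-7.74%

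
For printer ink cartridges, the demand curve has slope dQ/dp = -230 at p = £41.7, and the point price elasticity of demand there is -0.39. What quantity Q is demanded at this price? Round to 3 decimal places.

Ed = (dQ/dp)·(p/Q) ⇒ Q = (dQ/dp)·p/Ed = (-230)·41.7/(-0.39) = 24592.30769…

24592.308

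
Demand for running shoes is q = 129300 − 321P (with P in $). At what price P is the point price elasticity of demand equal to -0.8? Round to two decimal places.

Ed = −321P/(129300 − 321P). Set this equal to -0.8:
321P = 0.8·(129300 − 321P) ⇒ 321P(1 + 0.8) = 0.8·129300
P = 0.8·129300 / (321·1.8) = 179.0238…

179.02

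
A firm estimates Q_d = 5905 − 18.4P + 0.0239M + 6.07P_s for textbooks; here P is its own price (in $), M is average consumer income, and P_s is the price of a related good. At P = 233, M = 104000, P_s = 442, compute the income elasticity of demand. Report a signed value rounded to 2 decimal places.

0.37

At the given values, Q_d = 5905 − 18.4(233) + 0.0239(104000) + 6.07(442) = 6786.34.
∂Q_d/∂M = 0.0239.
E = (0.0239) × (104000/6786.34) = 0.3662…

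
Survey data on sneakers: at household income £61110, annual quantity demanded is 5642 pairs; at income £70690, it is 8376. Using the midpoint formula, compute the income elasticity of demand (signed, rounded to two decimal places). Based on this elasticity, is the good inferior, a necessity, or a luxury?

2.68; luxury

%ΔQ = (8376 − 5642)/[( 5642 + 8376)/2] = 2734/7009 = 0.390069…
%ΔIncome = (70690 − 61110)/[( 61110 + 70690)/2] = 9580/65900 = 0.145371…
E_income = (2734/7009) / (9580/65900) = 2.6832…
E_income > 1 ⇒ normal good, luxury.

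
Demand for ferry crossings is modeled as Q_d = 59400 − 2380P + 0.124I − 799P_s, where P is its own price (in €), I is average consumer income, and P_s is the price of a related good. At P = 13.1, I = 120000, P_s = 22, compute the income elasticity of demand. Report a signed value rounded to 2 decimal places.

0.58

At the given values, Q_d = 59400 − 2380(13.1) + 0.124(120000) − 799(22) = 25524.
∂Q_d/∂I = 0.124.
E = (0.124) × (120000/25524) = 0.5829…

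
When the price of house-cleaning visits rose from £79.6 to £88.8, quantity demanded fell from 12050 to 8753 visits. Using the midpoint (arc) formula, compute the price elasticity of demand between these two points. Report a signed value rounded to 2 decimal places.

%ΔQ = (8753 − 12050) / [(12050 + 8753)/2] = -3297/10401.5 = -0.316973…
%ΔP = (88.8 − 79.6) / [(79.6 + 88.8)/2] = 9.2/84.2 = 0.109263…
Arc Ed = %ΔQ / %ΔP = (-3297/10401.5) / (9.2/84.2) = -2.9009…

-2.90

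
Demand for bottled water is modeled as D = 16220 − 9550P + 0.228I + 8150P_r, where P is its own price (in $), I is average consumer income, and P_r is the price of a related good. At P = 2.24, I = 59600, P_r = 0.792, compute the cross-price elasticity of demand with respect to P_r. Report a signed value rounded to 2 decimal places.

At the given values, D = 16220 − 9550(2.24) + 0.228(59600) + 8150(0.792) = 14871.6.
∂D/∂P_r = 8150.
E = (8150) × (0.792/14871.6) = 0.4340…

0.43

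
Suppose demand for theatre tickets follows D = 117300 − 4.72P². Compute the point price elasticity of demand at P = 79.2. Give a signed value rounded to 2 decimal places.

dD/dP = −2·4.72·P = -747.648. At P = 79.2, D = 87693.1392.
Ed = (dD/dP)·(P/D) = (-747.648) × (79.2/87693.1392) = -0.6752…

-0.68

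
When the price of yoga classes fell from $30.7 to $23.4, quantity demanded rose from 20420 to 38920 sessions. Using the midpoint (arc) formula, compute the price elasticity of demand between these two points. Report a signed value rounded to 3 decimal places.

%ΔQ = (38920 − 20420) / [(20420 + 38920)/2] = 18500/29670 = 0.623525…
%ΔP = (23.4 − 30.7) / [(30.7 + 23.4)/2] = -7.3/27.05 = -0.269870…
Arc Ed = %ΔQ / %ΔP = (18500/29670) / (-7.3/27.05) = -2.31046…

-2.310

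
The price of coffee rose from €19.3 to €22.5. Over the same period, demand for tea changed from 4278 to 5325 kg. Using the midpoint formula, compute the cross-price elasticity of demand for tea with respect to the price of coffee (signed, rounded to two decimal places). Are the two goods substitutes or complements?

%ΔQ_{tea} = (5325 − 4278)/avg = 1047/4801.5 = 0.218056…
%ΔP_{coffee} = (22.5 − 19.3)/avg = 3.2/20.9 = 0.153110…
E_cross = (1047/4801.5) / (3.2/20.9) = 1.4241…
E_cross > 0 ⇒ the goods are substitutes.

1.42; substitutes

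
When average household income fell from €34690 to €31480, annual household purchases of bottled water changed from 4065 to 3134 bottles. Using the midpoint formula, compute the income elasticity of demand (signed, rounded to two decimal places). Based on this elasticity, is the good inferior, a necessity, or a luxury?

2.67; luxury

%ΔQ = (3134 − 4065)/[( 4065 + 3134)/2] = -931/3599.5 = -0.258647…
%ΔIncome = (31480 − 34690)/[( 34690 + 31480)/2] = -3210/33085 = -0.097022…
E_income = (-931/3599.5) / (-3210/33085) = 2.6658…
E_income > 1 ⇒ normal good, luxury.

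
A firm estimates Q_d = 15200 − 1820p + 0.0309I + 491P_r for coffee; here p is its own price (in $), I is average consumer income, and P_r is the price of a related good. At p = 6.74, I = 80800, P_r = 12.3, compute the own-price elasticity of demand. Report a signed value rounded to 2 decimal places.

At the given values, Q_d = 15200 − 1820(6.74) + 0.0309(80800) + 491(12.3) = 11469.22.
∂Q_d/∂p = −1820.
E = (-1820) × (6.74/11469.22) = -1.0695…

-1.07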